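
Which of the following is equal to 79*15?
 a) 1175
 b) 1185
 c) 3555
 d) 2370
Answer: b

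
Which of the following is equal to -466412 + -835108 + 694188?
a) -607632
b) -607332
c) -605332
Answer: b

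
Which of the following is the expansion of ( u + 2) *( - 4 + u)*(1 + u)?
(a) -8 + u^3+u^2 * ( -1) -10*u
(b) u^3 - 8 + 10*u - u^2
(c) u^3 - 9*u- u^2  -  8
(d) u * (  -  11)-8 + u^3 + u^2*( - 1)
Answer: a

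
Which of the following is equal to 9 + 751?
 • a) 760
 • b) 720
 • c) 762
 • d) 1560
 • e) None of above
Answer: a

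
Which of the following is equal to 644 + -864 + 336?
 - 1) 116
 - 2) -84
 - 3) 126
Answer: 1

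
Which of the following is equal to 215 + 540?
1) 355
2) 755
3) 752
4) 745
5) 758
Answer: 2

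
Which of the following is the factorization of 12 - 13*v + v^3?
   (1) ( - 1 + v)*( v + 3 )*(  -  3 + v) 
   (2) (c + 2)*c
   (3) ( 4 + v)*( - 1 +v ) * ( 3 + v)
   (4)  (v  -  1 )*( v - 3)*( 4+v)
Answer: 4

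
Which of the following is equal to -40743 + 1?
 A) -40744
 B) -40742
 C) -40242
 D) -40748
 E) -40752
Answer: B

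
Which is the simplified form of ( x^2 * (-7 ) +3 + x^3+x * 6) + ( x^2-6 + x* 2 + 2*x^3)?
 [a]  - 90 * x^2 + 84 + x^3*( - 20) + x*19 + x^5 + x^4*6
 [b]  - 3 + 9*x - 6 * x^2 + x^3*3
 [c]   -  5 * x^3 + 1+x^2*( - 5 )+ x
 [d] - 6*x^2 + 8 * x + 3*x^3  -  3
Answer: d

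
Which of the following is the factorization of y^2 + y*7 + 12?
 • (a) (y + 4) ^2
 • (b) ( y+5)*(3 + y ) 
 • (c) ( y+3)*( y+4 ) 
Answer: c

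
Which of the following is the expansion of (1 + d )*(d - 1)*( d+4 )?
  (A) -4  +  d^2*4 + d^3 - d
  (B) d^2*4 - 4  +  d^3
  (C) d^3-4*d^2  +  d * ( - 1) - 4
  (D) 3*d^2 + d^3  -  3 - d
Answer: A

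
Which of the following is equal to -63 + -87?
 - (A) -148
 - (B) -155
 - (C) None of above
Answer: C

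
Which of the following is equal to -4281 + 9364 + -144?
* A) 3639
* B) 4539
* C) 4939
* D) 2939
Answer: C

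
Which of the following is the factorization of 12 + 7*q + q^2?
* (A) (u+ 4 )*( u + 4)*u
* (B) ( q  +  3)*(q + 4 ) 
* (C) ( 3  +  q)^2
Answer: B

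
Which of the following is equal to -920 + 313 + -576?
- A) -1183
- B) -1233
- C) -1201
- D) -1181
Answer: A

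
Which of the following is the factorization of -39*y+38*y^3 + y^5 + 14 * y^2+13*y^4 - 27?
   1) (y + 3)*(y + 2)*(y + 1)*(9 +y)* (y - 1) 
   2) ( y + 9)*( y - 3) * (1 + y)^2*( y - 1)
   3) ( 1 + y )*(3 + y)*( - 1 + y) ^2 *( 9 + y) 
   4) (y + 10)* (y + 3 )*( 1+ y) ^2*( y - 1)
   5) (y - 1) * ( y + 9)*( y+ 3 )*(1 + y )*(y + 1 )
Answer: 5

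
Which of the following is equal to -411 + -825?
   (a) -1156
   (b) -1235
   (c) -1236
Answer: c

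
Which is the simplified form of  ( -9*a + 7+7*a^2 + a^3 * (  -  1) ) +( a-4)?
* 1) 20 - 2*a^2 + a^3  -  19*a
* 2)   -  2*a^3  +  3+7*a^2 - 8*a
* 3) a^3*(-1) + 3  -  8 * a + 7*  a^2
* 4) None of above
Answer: 3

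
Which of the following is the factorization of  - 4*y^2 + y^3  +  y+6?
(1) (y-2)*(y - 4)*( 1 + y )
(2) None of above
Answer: 2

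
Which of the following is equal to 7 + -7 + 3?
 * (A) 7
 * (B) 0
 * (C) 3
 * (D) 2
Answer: C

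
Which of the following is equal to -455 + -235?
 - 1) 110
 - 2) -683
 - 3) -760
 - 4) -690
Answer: 4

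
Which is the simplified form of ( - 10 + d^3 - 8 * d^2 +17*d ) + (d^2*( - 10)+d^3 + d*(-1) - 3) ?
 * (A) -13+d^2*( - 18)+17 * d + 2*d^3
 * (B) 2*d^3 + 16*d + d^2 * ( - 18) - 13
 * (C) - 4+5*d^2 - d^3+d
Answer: B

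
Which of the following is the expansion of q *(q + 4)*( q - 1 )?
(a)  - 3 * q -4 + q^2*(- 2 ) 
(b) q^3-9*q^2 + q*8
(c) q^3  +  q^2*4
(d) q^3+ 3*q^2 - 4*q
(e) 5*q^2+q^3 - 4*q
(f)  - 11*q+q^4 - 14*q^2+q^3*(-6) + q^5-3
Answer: d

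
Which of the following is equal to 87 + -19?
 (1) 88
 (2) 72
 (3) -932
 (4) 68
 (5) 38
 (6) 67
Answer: 4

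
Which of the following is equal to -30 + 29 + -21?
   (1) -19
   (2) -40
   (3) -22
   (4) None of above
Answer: 3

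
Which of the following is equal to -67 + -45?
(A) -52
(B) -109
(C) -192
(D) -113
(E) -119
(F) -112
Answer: F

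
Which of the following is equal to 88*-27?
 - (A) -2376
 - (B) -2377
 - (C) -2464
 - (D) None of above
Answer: A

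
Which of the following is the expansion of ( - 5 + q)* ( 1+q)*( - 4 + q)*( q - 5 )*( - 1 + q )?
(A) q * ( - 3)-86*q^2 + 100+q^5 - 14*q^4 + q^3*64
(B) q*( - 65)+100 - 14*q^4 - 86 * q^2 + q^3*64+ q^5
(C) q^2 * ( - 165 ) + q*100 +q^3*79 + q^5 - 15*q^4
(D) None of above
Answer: B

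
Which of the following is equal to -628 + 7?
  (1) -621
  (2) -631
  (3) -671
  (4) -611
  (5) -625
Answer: 1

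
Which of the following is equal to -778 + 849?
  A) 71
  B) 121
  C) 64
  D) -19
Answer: A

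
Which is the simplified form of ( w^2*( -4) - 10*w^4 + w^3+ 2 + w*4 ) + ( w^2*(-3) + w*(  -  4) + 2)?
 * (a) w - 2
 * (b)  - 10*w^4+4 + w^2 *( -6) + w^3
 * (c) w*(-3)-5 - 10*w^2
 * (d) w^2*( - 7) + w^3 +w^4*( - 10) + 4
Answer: d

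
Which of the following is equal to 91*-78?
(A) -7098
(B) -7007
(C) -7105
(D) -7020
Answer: A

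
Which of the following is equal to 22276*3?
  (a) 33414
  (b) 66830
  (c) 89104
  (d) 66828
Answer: d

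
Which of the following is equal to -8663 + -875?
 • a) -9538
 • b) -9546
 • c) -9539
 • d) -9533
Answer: a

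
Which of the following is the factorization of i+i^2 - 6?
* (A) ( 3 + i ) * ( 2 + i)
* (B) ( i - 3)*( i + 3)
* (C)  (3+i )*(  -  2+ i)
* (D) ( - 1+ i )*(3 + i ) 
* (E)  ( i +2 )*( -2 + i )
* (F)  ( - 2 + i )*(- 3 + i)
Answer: C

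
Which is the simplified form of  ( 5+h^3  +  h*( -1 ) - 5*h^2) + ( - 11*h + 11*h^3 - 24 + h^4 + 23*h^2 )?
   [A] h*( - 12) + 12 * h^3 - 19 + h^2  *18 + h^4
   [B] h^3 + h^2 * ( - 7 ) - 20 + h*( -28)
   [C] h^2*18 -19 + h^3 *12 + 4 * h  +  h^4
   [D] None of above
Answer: A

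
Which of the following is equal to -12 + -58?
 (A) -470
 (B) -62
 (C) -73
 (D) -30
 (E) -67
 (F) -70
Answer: F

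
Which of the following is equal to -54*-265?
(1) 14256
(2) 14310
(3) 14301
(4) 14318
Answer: 2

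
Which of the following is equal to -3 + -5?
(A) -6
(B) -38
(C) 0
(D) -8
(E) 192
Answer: D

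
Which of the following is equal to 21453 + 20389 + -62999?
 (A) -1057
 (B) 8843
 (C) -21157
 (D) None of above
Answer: C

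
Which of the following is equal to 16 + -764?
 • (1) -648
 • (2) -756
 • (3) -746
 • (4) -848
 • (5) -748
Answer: 5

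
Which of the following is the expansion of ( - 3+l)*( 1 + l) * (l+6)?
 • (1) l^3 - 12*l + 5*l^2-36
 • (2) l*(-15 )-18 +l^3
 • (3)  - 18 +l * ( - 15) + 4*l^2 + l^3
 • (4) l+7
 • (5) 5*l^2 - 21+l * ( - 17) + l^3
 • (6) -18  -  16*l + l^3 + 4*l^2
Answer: 3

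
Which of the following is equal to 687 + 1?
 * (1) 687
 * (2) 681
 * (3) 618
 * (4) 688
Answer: 4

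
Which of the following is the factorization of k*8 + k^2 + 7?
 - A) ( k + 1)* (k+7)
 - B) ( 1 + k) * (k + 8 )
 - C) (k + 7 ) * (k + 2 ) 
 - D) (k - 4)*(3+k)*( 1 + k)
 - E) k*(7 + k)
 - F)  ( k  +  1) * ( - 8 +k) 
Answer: A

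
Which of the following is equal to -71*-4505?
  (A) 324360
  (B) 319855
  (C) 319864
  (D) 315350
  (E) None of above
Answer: B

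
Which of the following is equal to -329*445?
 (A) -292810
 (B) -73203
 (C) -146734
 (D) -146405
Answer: D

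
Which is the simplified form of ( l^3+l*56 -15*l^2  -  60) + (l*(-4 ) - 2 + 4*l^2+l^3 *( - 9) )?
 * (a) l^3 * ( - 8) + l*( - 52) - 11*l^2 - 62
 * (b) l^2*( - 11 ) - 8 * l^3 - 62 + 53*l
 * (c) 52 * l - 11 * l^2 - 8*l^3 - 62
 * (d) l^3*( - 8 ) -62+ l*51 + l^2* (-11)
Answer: c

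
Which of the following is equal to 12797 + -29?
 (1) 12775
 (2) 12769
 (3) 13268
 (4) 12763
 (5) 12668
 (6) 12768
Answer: 6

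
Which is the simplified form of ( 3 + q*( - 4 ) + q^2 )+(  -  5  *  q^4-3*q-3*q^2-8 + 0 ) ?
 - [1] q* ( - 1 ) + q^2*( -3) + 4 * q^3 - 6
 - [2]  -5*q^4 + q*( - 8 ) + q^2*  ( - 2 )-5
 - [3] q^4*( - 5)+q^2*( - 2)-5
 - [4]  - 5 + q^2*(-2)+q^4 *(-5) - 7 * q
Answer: 4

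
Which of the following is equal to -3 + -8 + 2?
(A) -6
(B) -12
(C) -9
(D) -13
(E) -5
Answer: C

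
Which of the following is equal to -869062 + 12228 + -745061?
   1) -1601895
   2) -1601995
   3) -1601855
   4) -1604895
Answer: 1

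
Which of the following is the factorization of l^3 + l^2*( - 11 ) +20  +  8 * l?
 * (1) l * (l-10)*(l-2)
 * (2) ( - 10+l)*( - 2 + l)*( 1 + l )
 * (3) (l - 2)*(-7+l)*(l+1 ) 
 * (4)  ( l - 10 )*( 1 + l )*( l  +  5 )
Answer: 2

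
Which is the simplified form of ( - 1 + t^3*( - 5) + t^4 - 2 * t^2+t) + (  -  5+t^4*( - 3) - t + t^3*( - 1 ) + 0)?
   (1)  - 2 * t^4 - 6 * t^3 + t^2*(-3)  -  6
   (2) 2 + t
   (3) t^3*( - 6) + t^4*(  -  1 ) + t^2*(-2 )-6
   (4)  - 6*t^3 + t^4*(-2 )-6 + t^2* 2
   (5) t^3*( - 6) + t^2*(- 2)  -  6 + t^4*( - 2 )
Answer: 5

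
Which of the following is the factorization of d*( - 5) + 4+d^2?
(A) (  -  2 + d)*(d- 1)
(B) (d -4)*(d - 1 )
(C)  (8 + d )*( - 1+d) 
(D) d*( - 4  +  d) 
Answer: B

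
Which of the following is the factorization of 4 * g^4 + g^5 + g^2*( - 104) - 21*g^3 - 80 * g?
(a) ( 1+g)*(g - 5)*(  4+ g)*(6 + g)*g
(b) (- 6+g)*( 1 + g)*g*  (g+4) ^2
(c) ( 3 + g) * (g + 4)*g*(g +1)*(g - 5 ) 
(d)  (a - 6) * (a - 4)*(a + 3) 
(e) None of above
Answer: e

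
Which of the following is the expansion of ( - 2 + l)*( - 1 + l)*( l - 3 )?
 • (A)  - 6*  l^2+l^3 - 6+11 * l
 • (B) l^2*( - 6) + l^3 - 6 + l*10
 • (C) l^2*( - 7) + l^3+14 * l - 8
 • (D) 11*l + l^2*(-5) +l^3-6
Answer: A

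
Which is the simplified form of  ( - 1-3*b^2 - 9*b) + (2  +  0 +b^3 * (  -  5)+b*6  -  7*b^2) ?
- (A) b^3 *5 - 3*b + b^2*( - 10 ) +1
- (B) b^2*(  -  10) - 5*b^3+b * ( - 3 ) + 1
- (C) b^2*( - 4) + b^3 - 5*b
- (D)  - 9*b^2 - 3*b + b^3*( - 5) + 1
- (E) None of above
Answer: B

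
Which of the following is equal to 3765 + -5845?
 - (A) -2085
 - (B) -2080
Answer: B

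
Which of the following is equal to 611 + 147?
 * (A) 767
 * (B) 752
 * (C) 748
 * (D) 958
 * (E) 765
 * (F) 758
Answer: F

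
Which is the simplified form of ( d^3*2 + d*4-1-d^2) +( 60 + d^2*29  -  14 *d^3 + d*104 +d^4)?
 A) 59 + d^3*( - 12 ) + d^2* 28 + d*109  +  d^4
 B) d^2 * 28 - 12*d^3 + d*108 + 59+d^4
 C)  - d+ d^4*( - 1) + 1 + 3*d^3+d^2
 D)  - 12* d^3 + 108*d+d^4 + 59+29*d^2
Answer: B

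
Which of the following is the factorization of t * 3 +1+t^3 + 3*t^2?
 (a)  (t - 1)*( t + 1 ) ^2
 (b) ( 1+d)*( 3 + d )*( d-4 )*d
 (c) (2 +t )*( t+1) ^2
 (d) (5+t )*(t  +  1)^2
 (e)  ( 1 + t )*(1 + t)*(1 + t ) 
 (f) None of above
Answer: e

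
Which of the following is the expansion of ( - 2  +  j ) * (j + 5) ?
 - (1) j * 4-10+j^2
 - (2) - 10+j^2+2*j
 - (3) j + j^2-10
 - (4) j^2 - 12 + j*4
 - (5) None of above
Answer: 5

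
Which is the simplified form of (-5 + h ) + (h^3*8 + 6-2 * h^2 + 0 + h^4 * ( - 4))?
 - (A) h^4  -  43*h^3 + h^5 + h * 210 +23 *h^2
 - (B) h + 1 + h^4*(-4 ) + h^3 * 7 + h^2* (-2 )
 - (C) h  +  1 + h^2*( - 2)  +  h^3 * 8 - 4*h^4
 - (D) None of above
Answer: C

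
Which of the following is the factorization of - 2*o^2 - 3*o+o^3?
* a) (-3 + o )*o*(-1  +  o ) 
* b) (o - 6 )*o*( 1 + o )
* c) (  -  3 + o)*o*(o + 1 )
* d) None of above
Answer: c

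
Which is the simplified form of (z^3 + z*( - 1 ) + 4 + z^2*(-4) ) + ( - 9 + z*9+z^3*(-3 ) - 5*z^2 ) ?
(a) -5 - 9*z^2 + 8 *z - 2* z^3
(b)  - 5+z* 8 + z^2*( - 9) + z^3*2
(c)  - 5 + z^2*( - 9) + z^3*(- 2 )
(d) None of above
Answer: a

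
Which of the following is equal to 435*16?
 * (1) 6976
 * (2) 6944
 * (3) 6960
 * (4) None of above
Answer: 3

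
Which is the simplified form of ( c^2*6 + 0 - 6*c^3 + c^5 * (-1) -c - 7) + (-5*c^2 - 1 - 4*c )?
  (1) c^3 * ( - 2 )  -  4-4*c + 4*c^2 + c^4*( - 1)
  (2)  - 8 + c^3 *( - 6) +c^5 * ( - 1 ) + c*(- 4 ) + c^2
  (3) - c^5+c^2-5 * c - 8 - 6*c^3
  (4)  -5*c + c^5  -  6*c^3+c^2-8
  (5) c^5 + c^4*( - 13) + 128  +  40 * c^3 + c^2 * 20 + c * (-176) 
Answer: 3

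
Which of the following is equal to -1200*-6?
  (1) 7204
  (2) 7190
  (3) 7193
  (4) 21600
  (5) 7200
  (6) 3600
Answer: 5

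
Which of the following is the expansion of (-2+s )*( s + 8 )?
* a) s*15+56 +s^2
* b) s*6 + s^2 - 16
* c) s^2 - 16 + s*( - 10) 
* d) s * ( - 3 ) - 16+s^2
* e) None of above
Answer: b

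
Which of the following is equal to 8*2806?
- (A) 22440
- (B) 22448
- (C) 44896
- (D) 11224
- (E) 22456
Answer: B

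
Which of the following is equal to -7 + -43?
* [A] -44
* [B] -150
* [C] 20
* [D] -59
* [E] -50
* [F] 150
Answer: E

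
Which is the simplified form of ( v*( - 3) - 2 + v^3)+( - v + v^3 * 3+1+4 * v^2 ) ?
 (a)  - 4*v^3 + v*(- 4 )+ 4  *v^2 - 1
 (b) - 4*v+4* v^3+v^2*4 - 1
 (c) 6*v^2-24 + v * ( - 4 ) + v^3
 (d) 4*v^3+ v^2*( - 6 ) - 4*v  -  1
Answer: b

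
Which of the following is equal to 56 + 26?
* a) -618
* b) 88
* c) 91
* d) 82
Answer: d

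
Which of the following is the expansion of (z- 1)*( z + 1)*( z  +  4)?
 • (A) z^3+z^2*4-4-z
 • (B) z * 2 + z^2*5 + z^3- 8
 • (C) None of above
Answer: A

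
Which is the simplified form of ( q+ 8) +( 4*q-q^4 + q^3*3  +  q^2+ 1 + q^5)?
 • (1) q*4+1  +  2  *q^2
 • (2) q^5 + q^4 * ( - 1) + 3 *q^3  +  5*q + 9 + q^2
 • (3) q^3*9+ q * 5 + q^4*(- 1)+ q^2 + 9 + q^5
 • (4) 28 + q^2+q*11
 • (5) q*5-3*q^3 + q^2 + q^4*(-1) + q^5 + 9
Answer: 2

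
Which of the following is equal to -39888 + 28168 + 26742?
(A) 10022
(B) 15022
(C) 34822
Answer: B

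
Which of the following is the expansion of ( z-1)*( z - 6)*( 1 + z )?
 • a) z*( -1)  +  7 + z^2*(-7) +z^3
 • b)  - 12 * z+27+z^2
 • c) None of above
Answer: c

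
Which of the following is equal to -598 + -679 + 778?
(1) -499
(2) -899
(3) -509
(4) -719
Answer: 1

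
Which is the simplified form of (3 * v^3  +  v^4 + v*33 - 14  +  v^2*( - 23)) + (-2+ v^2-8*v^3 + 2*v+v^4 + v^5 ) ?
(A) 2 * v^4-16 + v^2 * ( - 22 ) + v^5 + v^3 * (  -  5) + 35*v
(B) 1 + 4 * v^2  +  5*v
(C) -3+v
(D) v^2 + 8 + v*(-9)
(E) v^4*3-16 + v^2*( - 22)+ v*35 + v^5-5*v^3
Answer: A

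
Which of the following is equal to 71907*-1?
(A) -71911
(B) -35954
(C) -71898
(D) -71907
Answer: D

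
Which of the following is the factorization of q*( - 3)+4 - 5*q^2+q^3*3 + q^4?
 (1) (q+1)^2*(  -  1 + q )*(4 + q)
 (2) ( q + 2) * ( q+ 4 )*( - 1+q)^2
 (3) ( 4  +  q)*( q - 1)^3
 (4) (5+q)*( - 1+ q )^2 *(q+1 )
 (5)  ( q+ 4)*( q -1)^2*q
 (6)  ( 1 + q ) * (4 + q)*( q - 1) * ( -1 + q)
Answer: 6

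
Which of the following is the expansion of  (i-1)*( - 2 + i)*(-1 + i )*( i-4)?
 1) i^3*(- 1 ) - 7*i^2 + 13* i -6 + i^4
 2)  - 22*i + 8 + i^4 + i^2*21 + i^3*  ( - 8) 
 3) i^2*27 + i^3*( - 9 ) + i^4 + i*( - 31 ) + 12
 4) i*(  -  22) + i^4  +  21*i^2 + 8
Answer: 2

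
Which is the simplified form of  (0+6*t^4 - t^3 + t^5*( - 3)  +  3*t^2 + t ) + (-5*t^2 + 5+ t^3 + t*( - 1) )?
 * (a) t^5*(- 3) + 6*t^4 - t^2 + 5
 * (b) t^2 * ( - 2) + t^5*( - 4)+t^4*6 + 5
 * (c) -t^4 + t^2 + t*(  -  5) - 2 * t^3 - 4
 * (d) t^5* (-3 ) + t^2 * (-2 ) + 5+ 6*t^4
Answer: d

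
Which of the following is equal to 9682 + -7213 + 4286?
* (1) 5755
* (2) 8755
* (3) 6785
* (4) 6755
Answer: 4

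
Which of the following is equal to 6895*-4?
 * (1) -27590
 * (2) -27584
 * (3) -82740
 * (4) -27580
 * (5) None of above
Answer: 4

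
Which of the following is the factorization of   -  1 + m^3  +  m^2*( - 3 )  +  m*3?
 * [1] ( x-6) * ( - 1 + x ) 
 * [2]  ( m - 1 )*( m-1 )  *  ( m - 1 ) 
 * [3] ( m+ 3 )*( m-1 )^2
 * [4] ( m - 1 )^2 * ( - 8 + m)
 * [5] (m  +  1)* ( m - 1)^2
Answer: 2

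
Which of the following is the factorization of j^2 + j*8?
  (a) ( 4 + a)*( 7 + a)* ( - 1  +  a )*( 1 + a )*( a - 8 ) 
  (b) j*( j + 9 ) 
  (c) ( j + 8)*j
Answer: c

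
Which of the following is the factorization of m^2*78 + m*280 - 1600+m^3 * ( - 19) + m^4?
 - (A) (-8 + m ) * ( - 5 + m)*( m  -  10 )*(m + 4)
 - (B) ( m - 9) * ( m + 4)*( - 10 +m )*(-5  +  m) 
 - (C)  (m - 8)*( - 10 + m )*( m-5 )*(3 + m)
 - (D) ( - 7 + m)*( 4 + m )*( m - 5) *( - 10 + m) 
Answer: A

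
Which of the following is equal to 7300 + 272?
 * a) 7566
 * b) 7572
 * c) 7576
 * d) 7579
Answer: b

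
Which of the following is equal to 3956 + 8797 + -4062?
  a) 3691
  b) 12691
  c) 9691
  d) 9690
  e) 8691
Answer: e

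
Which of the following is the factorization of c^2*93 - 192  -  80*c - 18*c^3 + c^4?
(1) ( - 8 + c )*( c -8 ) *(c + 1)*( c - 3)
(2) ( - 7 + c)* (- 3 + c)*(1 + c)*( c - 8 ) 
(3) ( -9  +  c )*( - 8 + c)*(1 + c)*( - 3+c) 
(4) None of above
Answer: 1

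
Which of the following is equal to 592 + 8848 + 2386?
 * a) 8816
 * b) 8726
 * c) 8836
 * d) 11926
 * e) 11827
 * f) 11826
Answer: f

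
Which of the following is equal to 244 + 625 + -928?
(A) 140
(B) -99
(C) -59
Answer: C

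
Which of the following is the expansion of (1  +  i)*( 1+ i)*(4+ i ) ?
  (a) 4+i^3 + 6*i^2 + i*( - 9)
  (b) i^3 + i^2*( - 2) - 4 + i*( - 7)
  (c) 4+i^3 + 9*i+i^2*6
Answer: c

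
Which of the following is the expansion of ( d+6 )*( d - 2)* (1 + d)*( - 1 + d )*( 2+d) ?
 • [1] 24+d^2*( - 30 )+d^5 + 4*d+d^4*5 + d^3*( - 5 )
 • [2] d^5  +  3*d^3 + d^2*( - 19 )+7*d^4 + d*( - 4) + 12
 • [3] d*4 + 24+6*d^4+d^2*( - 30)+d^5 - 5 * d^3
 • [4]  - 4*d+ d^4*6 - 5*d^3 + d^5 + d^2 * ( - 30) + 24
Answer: 3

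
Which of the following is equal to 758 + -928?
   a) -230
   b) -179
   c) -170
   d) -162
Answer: c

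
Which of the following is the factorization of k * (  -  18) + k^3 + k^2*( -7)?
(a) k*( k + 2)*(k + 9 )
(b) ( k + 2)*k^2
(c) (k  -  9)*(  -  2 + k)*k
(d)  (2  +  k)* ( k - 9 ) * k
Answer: d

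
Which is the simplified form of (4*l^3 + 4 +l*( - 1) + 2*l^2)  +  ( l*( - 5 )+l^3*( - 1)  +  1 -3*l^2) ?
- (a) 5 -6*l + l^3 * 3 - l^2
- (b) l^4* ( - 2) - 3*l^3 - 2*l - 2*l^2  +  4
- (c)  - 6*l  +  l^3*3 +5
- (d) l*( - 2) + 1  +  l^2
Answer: a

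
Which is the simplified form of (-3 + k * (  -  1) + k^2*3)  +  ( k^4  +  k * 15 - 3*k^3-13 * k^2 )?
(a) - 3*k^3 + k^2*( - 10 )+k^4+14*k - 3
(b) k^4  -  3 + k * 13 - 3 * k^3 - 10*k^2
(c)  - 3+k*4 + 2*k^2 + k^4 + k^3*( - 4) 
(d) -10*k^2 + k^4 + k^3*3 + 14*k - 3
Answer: a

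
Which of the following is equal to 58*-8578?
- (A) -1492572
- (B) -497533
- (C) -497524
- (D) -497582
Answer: C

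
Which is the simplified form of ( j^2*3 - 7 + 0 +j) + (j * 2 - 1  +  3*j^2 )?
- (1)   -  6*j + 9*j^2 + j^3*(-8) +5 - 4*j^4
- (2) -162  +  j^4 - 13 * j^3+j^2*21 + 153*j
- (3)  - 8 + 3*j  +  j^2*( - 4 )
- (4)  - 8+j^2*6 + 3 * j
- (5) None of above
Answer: 4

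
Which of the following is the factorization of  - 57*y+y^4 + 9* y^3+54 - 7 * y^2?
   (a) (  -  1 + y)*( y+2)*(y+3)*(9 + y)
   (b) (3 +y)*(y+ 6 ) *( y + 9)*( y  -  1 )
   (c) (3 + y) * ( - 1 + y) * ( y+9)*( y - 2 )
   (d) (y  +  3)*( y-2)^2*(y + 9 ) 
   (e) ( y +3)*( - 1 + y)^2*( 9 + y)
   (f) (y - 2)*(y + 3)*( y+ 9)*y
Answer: c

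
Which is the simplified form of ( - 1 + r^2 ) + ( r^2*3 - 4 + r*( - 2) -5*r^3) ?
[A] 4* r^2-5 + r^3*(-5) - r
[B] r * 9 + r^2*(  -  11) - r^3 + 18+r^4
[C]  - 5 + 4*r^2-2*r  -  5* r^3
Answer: C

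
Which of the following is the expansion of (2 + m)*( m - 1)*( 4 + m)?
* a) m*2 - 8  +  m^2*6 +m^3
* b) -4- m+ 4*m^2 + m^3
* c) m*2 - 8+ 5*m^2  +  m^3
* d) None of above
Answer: c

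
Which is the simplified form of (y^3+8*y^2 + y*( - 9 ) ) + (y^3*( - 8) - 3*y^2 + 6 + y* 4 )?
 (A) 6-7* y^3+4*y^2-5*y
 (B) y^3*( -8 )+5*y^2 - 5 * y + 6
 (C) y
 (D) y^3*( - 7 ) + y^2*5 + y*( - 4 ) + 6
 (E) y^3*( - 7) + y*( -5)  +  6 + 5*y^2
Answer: E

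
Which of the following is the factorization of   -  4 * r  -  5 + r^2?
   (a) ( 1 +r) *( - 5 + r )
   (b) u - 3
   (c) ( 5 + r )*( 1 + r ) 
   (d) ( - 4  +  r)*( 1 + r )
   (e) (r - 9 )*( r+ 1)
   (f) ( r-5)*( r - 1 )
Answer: a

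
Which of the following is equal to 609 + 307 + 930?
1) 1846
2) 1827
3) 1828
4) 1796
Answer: 1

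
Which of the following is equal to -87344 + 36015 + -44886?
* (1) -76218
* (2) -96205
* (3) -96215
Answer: 3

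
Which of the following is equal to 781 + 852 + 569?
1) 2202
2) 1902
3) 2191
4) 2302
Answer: 1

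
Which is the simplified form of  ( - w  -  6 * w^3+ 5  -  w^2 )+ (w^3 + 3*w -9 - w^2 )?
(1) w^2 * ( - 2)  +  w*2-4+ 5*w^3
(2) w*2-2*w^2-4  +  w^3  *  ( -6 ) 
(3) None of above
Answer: 3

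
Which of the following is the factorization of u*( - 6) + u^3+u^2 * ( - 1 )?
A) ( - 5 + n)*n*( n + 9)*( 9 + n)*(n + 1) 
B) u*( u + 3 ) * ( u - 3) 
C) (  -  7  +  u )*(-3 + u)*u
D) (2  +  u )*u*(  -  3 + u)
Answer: D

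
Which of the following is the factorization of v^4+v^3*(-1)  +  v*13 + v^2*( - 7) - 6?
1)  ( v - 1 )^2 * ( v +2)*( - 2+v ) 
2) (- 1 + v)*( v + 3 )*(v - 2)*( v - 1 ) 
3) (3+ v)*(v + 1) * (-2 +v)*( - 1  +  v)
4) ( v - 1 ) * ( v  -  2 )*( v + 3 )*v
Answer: 2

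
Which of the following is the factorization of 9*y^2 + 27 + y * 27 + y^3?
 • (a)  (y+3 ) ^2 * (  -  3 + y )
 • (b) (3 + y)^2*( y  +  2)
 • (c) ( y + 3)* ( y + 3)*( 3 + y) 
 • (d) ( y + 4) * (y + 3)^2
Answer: c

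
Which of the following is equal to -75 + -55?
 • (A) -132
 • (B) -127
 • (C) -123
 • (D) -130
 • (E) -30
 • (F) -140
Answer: D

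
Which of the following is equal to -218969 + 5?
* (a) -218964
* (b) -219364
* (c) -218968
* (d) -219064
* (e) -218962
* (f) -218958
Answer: a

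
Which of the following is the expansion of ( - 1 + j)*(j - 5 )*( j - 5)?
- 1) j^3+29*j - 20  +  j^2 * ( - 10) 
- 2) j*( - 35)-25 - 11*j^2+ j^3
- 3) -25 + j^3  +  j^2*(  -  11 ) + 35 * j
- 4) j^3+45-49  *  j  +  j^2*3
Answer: 3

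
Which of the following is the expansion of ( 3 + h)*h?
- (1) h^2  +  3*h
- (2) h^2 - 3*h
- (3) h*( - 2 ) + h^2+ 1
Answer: 1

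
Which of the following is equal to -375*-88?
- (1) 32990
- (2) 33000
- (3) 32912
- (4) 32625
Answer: 2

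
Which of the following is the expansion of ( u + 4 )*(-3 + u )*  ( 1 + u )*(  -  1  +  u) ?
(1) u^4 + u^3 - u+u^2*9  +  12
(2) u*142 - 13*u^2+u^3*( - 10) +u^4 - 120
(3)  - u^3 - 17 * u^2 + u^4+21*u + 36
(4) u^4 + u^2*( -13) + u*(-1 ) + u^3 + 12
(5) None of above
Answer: 4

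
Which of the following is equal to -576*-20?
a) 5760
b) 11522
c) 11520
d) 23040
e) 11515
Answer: c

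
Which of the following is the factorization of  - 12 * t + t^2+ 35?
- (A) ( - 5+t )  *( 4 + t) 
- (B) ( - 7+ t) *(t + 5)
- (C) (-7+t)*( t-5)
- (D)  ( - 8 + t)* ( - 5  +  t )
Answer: C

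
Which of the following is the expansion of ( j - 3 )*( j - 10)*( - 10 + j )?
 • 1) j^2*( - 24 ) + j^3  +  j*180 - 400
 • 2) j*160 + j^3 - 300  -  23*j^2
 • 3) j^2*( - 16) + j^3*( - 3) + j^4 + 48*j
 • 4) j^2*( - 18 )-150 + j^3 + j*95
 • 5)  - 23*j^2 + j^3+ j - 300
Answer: 2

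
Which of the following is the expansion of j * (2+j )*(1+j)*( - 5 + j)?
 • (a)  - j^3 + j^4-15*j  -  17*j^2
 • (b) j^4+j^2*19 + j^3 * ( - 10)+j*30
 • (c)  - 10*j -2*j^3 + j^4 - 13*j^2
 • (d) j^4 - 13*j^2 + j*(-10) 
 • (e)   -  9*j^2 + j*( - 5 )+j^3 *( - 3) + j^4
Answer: c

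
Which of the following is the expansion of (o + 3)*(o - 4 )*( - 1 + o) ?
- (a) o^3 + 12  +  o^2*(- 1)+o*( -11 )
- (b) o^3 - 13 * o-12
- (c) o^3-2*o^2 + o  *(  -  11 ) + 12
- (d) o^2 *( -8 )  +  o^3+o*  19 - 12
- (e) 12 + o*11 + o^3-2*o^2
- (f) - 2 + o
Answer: c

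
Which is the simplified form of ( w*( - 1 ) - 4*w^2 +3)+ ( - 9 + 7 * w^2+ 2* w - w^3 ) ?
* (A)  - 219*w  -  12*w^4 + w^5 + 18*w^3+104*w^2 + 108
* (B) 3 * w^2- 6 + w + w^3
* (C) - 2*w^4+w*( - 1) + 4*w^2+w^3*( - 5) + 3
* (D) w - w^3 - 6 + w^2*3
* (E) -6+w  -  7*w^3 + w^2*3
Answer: D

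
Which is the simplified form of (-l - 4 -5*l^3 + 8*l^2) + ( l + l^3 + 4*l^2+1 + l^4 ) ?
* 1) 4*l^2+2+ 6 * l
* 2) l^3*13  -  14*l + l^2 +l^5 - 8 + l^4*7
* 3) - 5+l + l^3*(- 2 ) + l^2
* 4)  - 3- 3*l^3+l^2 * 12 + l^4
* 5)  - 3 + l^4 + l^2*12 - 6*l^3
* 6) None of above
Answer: 6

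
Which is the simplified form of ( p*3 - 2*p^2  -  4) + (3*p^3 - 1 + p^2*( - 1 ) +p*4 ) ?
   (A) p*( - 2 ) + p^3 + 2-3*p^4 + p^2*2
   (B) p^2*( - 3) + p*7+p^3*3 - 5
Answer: B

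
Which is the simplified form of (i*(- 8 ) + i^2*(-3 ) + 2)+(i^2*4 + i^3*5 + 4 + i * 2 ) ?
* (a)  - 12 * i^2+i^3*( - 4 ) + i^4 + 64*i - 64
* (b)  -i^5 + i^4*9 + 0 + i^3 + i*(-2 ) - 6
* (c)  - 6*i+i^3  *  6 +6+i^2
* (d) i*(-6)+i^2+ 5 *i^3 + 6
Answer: d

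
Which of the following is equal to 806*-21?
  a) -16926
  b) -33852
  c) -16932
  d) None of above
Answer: a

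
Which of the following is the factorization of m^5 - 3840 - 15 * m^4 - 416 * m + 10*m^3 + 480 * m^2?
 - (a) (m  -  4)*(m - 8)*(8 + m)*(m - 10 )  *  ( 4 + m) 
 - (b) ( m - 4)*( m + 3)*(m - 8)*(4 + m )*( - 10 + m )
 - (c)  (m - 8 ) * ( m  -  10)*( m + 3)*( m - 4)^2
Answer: b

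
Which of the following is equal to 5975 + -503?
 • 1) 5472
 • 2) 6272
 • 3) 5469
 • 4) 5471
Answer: 1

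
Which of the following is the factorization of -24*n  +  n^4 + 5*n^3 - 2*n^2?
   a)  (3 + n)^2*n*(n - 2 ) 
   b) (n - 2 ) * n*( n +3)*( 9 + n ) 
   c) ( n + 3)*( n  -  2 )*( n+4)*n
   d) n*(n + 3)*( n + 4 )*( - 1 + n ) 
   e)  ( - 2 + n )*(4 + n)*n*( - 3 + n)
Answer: c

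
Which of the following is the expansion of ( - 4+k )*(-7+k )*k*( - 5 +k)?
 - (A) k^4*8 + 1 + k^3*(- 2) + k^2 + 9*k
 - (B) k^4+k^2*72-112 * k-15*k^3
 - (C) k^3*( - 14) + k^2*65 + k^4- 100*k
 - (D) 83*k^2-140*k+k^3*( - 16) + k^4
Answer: D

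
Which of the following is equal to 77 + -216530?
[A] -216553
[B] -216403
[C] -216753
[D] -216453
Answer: D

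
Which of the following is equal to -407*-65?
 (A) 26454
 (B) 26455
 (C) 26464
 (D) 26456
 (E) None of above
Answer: B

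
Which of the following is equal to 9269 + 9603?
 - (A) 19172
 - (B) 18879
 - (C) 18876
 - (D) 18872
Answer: D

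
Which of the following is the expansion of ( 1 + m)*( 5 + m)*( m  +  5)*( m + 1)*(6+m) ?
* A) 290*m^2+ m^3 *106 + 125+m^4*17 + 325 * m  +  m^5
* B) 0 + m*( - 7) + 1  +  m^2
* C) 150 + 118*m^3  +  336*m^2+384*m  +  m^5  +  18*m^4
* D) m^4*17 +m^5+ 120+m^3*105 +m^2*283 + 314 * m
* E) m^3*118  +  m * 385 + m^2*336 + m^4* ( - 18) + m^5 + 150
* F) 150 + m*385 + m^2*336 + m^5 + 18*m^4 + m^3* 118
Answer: F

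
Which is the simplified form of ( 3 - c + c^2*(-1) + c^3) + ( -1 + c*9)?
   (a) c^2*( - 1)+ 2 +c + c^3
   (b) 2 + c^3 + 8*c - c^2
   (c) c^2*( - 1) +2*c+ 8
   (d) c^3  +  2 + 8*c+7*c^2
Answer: b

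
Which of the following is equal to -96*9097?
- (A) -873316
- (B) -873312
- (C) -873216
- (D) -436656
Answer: B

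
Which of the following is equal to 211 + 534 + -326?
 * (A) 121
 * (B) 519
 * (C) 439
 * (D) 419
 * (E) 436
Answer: D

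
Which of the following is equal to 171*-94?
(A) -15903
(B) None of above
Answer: B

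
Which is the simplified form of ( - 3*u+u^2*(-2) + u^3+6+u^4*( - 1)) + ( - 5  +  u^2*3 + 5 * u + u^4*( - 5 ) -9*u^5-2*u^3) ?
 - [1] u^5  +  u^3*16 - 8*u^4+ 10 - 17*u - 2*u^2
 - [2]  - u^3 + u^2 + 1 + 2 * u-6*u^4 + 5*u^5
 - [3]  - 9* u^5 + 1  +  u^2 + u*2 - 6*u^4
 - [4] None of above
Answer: 4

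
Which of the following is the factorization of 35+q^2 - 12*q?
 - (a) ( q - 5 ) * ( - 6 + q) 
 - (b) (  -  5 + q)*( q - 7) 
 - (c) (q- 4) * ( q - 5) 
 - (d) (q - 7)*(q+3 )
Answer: b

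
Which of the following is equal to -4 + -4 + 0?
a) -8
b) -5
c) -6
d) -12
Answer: a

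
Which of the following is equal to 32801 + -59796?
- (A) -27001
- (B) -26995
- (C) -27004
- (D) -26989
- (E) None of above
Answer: B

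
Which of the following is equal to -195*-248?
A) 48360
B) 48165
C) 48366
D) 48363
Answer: A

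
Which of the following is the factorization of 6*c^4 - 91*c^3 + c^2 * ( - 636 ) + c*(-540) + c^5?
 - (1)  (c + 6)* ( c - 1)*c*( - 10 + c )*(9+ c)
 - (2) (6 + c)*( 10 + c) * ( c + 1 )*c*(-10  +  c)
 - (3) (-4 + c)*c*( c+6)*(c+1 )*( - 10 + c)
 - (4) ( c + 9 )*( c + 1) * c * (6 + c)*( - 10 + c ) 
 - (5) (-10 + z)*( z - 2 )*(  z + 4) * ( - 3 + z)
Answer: 4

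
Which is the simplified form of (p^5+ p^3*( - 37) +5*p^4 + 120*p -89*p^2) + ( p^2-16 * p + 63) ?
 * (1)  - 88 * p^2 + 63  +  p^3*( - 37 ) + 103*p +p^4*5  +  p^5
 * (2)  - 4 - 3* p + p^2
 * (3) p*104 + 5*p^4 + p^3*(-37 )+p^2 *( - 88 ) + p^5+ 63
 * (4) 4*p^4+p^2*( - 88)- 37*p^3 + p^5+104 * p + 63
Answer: 3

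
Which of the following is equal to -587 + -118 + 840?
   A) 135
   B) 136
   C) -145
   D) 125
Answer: A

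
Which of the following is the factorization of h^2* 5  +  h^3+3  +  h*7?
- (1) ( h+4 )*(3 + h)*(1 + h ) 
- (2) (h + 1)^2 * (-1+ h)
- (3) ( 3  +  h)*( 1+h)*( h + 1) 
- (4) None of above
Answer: 3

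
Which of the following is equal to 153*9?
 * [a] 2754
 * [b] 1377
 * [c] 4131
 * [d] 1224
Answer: b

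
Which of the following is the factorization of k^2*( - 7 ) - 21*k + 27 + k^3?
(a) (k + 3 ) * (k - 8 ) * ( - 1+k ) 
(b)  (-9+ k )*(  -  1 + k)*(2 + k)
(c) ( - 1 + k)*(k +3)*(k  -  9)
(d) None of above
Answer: c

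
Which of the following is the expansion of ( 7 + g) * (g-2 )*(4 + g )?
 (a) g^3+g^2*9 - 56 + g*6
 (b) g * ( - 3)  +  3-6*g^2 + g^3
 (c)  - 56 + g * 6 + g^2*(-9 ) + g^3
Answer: a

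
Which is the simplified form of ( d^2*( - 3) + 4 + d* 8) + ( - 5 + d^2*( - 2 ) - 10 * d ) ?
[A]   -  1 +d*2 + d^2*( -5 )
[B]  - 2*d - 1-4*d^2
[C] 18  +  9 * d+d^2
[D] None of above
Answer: D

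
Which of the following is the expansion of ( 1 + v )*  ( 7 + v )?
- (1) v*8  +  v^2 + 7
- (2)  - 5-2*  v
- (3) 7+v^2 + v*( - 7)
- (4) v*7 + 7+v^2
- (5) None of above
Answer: 1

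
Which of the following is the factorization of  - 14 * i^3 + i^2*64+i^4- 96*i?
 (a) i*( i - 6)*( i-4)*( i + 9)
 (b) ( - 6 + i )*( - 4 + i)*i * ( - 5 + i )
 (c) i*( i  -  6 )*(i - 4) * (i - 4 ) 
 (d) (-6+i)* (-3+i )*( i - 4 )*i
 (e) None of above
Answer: c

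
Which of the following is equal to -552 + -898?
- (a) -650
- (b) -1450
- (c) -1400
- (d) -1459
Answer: b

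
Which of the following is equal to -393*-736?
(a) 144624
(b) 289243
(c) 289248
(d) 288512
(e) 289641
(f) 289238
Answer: c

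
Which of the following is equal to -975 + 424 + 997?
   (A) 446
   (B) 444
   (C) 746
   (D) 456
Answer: A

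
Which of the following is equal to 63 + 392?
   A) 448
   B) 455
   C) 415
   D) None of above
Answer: B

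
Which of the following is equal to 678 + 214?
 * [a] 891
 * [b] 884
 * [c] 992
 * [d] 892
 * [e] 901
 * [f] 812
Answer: d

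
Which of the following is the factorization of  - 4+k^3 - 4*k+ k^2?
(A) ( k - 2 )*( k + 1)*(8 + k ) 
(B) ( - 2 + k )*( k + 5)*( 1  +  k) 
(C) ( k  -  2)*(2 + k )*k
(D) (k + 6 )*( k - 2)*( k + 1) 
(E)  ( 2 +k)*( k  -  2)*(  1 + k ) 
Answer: E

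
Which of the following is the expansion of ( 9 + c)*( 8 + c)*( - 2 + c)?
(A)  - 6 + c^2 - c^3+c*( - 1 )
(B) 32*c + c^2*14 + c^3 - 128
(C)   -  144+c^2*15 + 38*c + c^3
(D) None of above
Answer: C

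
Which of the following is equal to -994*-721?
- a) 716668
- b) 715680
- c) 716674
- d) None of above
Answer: c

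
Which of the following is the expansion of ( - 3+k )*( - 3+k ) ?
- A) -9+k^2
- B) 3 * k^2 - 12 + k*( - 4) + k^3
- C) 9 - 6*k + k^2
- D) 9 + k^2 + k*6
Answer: C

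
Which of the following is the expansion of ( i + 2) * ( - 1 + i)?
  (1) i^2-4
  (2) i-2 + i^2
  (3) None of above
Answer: 2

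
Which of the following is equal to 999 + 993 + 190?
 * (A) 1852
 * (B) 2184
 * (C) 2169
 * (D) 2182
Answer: D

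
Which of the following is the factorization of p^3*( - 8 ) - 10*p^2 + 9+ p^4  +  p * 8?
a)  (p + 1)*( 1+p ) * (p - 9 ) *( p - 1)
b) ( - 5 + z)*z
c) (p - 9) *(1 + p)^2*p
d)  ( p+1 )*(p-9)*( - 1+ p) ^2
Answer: a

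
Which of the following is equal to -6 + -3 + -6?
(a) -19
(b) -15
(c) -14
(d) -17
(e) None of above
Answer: b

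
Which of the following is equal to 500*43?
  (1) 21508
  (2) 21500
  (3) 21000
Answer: 2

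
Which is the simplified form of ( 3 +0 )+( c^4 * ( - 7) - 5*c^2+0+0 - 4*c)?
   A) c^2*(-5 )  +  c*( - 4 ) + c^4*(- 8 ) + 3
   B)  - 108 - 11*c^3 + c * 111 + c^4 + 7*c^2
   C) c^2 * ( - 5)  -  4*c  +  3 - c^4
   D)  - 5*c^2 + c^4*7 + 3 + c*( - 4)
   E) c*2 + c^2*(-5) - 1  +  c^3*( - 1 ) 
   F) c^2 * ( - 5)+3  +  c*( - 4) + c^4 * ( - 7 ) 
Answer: F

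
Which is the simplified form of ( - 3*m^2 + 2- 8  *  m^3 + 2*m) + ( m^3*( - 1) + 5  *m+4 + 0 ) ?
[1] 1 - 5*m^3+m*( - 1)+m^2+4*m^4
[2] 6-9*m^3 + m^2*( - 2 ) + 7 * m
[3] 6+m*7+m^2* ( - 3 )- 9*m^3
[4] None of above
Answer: 3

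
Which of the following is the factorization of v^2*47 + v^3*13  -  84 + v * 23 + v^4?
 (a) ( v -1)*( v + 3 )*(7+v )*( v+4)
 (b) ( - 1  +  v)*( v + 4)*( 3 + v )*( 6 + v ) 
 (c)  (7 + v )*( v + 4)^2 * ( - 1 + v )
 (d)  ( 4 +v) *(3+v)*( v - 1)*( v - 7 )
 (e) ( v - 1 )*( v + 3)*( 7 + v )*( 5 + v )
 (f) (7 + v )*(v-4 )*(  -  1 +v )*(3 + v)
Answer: a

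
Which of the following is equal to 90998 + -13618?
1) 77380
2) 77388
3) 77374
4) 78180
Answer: 1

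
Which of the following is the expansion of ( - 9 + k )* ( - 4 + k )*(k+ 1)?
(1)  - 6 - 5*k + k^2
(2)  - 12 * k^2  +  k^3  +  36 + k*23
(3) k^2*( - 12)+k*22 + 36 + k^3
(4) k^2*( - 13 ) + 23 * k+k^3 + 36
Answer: 2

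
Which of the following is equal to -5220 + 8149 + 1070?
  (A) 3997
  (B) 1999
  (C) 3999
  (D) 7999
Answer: C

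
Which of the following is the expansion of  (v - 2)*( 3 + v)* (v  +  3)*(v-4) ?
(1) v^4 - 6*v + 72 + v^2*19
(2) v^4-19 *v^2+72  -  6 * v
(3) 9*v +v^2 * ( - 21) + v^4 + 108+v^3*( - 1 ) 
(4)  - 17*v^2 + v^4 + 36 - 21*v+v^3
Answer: 2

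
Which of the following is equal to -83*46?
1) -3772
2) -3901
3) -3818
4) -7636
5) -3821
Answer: 3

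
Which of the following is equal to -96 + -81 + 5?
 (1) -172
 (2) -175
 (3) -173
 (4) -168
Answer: 1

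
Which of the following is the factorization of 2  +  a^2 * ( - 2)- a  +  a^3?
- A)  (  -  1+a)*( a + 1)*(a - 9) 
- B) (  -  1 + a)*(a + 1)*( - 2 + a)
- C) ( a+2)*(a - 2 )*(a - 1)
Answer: B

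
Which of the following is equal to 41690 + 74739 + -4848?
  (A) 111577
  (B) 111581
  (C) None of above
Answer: B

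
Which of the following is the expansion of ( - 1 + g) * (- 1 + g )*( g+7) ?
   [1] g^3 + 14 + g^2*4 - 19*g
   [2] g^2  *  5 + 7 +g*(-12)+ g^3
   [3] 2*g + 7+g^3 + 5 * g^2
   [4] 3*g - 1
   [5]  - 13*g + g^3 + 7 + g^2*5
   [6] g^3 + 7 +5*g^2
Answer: 5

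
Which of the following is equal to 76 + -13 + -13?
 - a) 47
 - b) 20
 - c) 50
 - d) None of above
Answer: c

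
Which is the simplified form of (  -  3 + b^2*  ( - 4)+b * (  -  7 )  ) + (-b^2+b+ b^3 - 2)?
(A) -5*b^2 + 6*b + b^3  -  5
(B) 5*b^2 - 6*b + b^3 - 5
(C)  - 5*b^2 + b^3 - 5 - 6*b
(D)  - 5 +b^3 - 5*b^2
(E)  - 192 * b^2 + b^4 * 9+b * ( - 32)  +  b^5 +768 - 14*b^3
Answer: C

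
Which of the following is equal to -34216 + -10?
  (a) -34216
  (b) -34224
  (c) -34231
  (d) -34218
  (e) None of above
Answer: e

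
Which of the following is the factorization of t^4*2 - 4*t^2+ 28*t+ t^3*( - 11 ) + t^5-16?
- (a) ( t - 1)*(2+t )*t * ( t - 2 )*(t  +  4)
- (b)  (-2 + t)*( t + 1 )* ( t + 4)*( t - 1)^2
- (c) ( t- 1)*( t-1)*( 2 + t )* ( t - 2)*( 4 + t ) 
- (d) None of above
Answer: c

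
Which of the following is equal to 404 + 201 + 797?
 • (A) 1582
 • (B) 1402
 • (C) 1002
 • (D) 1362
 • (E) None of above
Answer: B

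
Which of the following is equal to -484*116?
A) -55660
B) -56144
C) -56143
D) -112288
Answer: B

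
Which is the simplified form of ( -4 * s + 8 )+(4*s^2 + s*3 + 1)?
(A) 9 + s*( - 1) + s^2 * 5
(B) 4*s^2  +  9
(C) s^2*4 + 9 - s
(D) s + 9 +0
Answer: C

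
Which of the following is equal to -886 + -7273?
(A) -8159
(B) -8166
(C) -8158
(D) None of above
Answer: A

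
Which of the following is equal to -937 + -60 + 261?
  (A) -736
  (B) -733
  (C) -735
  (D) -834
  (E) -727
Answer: A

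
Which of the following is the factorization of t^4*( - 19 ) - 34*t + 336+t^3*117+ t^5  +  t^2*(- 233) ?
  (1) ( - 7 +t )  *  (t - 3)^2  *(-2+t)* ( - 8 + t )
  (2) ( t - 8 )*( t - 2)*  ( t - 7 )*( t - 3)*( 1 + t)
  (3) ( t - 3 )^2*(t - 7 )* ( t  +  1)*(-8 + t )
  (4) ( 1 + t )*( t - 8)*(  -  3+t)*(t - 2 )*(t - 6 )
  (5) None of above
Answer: 2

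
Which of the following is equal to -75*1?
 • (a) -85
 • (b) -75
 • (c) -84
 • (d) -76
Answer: b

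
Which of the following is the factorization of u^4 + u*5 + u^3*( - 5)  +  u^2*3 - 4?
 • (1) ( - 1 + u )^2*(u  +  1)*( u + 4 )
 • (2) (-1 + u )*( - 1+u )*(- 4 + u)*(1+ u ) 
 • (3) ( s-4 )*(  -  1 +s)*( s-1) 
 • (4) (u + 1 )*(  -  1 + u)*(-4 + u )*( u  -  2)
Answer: 2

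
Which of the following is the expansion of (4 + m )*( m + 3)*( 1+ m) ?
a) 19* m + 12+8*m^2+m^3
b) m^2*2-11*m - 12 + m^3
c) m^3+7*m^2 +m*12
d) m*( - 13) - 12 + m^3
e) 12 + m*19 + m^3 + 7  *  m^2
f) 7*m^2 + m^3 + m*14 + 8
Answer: a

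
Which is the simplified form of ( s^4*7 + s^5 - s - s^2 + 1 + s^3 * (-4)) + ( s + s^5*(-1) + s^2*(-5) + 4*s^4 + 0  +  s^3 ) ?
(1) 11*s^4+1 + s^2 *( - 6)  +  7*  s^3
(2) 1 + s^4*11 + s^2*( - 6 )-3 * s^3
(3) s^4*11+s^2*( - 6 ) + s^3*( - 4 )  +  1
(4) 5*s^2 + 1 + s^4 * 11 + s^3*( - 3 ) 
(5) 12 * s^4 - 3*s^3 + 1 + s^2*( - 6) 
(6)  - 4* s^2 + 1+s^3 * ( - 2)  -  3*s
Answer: 2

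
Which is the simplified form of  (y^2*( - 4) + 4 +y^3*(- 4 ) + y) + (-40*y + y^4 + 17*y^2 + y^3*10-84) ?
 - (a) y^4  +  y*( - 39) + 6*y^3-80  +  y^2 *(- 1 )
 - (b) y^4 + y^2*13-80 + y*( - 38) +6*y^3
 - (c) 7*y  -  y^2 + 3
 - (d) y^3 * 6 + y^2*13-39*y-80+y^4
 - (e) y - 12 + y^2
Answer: d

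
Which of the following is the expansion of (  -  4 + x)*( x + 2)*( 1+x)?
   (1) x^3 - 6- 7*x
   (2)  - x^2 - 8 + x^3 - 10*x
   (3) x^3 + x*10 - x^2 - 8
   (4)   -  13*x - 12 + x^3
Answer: 2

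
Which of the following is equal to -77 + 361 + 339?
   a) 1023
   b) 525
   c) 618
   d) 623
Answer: d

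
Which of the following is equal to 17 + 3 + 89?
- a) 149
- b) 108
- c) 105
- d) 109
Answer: d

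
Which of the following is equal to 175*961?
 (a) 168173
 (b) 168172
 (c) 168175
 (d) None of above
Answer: c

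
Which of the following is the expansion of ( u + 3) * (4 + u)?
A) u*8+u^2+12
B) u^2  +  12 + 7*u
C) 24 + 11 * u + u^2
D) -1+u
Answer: B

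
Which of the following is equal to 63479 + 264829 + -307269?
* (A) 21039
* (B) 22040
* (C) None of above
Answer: A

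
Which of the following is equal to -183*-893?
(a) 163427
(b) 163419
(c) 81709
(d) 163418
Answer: b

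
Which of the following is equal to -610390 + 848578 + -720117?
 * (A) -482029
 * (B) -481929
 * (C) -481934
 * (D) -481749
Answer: B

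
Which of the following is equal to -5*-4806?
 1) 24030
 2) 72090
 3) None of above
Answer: 1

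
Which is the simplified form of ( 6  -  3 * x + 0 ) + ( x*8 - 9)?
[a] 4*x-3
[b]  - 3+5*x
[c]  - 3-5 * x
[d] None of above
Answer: b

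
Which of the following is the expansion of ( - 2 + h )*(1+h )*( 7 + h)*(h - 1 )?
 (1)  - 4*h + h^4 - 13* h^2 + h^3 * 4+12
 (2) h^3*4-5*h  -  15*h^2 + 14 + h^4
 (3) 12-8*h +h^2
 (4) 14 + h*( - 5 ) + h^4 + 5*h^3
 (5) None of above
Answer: 5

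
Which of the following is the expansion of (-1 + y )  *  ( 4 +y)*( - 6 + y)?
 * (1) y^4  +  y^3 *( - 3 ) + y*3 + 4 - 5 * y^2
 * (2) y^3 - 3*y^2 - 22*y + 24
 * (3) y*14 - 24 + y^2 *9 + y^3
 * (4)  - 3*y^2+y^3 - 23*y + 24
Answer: 2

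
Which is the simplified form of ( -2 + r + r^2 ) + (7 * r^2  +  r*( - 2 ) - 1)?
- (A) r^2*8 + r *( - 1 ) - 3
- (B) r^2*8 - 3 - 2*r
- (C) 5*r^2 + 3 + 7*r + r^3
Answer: A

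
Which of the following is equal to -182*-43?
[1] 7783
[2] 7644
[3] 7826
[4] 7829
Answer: 3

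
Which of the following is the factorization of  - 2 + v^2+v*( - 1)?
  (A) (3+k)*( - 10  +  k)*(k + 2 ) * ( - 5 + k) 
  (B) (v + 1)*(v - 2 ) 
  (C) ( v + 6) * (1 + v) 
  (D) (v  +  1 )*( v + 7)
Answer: B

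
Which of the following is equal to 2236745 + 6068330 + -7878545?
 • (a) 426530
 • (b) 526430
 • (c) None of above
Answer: a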